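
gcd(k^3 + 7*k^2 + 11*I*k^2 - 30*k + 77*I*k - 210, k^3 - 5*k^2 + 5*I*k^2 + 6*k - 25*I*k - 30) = k + 6*I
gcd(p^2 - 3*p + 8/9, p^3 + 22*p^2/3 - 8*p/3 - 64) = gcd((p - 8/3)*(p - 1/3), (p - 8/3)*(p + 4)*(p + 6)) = p - 8/3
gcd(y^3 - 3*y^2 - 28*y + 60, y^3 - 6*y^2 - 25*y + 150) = y^2 - y - 30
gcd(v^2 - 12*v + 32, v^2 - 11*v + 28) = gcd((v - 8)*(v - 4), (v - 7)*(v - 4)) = v - 4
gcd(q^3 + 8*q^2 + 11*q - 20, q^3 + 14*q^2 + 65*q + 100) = q^2 + 9*q + 20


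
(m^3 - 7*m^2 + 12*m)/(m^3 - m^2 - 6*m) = (m - 4)/(m + 2)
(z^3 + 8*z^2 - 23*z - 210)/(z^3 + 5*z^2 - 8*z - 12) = (z^2 + 2*z - 35)/(z^2 - z - 2)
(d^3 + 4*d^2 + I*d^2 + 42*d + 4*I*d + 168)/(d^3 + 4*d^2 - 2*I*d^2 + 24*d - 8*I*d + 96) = (d + 7*I)/(d + 4*I)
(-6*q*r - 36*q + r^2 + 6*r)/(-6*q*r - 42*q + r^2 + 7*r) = (r + 6)/(r + 7)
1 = 1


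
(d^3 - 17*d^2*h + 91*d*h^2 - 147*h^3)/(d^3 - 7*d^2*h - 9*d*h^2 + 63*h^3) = (d - 7*h)/(d + 3*h)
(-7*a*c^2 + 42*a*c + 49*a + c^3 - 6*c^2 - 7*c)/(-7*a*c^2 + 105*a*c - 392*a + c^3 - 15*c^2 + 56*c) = (c + 1)/(c - 8)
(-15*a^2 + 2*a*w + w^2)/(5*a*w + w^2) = (-3*a + w)/w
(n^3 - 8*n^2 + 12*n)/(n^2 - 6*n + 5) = n*(n^2 - 8*n + 12)/(n^2 - 6*n + 5)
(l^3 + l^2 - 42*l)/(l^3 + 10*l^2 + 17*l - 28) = l*(l - 6)/(l^2 + 3*l - 4)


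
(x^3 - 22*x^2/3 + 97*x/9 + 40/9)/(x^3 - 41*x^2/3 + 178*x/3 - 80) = (x + 1/3)/(x - 6)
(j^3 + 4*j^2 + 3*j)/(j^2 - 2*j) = (j^2 + 4*j + 3)/(j - 2)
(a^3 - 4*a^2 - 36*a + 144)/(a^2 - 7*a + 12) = (a^2 - 36)/(a - 3)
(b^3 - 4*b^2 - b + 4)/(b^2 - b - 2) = (b^2 - 5*b + 4)/(b - 2)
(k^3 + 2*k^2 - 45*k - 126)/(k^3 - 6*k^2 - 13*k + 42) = (k + 6)/(k - 2)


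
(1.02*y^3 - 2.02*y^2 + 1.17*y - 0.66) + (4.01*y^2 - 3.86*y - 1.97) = 1.02*y^3 + 1.99*y^2 - 2.69*y - 2.63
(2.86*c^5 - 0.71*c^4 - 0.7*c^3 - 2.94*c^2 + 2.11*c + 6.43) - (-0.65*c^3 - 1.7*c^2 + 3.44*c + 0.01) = 2.86*c^5 - 0.71*c^4 - 0.0499999999999999*c^3 - 1.24*c^2 - 1.33*c + 6.42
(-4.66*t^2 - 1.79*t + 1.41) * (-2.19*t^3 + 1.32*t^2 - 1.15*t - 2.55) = 10.2054*t^5 - 2.2311*t^4 - 0.0916999999999999*t^3 + 15.8027*t^2 + 2.943*t - 3.5955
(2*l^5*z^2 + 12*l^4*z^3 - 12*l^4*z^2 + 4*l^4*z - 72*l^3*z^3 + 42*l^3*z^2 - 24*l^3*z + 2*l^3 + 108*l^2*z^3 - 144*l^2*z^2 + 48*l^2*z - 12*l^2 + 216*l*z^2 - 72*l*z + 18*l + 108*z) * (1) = 2*l^5*z^2 + 12*l^4*z^3 - 12*l^4*z^2 + 4*l^4*z - 72*l^3*z^3 + 42*l^3*z^2 - 24*l^3*z + 2*l^3 + 108*l^2*z^3 - 144*l^2*z^2 + 48*l^2*z - 12*l^2 + 216*l*z^2 - 72*l*z + 18*l + 108*z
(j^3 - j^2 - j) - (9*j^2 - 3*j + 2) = j^3 - 10*j^2 + 2*j - 2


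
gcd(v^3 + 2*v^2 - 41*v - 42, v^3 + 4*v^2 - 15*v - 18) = v + 1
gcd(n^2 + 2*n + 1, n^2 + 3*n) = 1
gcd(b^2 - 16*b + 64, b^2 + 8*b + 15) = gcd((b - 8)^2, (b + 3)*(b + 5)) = 1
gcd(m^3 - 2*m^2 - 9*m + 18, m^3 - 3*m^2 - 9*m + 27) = m^2 - 9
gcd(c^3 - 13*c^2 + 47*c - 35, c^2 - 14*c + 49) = c - 7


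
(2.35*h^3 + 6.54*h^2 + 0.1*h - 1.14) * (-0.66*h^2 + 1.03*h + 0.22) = -1.551*h^5 - 1.8959*h^4 + 7.1872*h^3 + 2.2942*h^2 - 1.1522*h - 0.2508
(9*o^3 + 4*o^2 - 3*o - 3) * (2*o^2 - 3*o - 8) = 18*o^5 - 19*o^4 - 90*o^3 - 29*o^2 + 33*o + 24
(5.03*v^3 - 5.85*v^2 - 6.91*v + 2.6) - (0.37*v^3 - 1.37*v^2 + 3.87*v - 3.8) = 4.66*v^3 - 4.48*v^2 - 10.78*v + 6.4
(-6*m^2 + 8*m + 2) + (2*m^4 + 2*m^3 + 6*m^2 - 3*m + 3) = 2*m^4 + 2*m^3 + 5*m + 5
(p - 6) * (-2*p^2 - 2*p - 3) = -2*p^3 + 10*p^2 + 9*p + 18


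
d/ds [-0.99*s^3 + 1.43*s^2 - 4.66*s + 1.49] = -2.97*s^2 + 2.86*s - 4.66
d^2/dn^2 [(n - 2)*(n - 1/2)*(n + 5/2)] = 6*n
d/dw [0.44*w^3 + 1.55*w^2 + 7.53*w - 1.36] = 1.32*w^2 + 3.1*w + 7.53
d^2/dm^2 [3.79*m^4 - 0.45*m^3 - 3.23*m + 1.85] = m*(45.48*m - 2.7)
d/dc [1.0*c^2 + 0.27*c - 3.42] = 2.0*c + 0.27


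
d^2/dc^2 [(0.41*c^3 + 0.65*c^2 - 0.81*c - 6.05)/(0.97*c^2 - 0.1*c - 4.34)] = (-8.88178419700125e-16*c^5 + 2.062078*c^3 - 16.66881*c^2 + 29.397048*c - 25.87022)/(0.912673*c^6 - 0.28227*c^5 - 12.221418*c^4 + 2.52488*c^3 + 54.681396*c^2 - 5.65068*c - 81.746504)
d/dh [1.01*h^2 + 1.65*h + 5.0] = 2.02*h + 1.65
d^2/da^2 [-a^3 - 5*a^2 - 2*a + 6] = -6*a - 10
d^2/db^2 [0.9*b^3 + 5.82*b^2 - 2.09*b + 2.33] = 5.4*b + 11.64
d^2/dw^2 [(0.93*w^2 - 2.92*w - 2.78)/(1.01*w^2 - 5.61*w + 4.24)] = (-8.88178419700125e-16*w^4 + 4.58156200000001*w^3 - 40.91106*w^2 + 169.538196*w - 256.648972)/(1.030301*w^6 - 17.168283*w^5 + 108.336135*w^4 - 320.704065*w^3 + 454.79724*w^2 - 302.563008*w + 76.225024)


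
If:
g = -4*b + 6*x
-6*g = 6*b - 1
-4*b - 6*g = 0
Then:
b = 1/2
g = -1/3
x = 5/18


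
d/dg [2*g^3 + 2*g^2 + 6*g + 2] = 6*g^2 + 4*g + 6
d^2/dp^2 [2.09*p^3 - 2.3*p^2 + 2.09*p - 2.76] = 12.54*p - 4.6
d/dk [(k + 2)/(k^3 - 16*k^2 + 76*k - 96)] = (k^3 - 16*k^2 + 76*k - (k + 2)*(3*k^2 - 32*k + 76) - 96)/(k^3 - 16*k^2 + 76*k - 96)^2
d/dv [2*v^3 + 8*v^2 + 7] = 2*v*(3*v + 8)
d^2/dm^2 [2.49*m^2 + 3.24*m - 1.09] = 4.98000000000000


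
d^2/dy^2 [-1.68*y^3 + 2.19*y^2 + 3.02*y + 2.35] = 4.38 - 10.08*y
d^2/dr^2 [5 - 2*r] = 0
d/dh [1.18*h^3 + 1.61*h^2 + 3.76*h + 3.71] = 3.54*h^2 + 3.22*h + 3.76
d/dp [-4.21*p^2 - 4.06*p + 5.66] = -8.42*p - 4.06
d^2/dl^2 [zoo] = 0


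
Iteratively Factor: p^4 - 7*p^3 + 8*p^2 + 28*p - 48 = (p - 4)*(p^3 - 3*p^2 - 4*p + 12) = (p - 4)*(p - 3)*(p^2 - 4) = (p - 4)*(p - 3)*(p + 2)*(p - 2)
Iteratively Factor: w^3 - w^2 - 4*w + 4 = (w + 2)*(w^2 - 3*w + 2) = (w - 2)*(w + 2)*(w - 1)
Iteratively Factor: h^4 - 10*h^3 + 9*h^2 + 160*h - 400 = (h + 4)*(h^3 - 14*h^2 + 65*h - 100) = (h - 5)*(h + 4)*(h^2 - 9*h + 20) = (h - 5)*(h - 4)*(h + 4)*(h - 5)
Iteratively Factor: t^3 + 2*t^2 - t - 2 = (t + 2)*(t^2 - 1) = (t - 1)*(t + 2)*(t + 1)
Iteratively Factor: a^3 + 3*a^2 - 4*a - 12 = (a + 2)*(a^2 + a - 6) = (a + 2)*(a + 3)*(a - 2)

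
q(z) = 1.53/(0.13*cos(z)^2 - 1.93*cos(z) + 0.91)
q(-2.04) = 0.85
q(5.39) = -6.15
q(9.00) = 0.55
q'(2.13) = -0.69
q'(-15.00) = 0.35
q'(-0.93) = 55.88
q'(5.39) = 34.00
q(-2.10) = 0.80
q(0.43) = -2.08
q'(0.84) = -19.51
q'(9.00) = -0.18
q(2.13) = 0.78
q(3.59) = 0.56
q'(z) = 1.53*(0.26*sin(z)*cos(z) - 1.93*sin(z))/(0.13*cos(z)^2 - 1.93*cos(z) + 0.91)^2 = (0.3978*cos(z) - 2.9529)*sin(z)/(0.13*cos(z)^2 - 1.93*cos(z) + 0.91)^2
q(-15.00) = 0.62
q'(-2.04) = 0.85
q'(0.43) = -1.99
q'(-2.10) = 0.74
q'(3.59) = 0.19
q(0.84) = -4.78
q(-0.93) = -7.75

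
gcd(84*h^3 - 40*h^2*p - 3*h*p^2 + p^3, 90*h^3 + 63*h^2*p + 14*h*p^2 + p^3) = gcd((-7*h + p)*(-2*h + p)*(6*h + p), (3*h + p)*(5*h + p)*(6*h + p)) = 6*h + p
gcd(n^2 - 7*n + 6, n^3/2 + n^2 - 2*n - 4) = 1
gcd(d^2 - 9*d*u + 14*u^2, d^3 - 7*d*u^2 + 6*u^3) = -d + 2*u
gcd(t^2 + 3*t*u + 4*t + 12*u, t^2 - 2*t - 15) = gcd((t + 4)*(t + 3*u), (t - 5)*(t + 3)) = 1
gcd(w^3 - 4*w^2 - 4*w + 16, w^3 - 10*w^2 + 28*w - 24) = w - 2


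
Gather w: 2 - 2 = 0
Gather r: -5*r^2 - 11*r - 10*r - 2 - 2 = -5*r^2 - 21*r - 4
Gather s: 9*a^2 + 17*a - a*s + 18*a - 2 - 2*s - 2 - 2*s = 9*a^2 + 35*a + s*(-a - 4) - 4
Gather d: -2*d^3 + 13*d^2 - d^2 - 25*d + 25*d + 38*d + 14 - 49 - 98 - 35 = -2*d^3 + 12*d^2 + 38*d - 168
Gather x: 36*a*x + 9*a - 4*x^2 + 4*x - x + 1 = 9*a - 4*x^2 + x*(36*a + 3) + 1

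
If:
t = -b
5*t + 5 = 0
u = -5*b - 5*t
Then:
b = 1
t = -1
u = 0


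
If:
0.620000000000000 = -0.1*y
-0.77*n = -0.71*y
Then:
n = -5.72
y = -6.20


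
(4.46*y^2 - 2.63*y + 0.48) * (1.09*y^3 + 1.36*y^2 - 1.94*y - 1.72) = 4.8614*y^5 + 3.1989*y^4 - 11.706*y^3 - 1.9162*y^2 + 3.5924*y - 0.8256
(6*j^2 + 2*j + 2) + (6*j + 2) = 6*j^2 + 8*j + 4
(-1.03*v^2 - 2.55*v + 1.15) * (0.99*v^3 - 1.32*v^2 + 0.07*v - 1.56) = -1.0197*v^5 - 1.1649*v^4 + 4.4324*v^3 - 0.0896999999999999*v^2 + 4.0585*v - 1.794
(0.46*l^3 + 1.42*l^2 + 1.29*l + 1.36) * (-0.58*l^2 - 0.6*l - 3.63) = -0.2668*l^5 - 1.0996*l^4 - 3.27*l^3 - 6.7174*l^2 - 5.4987*l - 4.9368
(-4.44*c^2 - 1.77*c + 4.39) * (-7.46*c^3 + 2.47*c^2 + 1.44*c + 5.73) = 33.1224*c^5 + 2.2374*c^4 - 43.5149*c^3 - 17.1467*c^2 - 3.8205*c + 25.1547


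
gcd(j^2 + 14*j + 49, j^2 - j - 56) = j + 7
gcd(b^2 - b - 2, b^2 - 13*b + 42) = 1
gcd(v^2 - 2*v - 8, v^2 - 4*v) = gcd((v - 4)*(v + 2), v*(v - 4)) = v - 4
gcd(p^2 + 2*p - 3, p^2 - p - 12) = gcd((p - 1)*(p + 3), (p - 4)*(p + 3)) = p + 3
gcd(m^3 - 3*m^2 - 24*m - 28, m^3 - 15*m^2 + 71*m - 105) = m - 7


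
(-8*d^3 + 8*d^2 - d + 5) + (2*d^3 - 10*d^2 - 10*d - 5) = -6*d^3 - 2*d^2 - 11*d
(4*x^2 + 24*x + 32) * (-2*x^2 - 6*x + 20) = -8*x^4 - 72*x^3 - 128*x^2 + 288*x + 640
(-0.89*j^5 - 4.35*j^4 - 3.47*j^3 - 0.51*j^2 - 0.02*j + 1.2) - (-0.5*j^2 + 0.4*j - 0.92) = -0.89*j^5 - 4.35*j^4 - 3.47*j^3 - 0.01*j^2 - 0.42*j + 2.12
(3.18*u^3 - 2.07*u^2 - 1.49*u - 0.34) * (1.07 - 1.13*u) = -3.5934*u^4 + 5.7417*u^3 - 0.5312*u^2 - 1.2101*u - 0.3638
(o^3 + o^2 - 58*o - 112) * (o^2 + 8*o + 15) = o^5 + 9*o^4 - 35*o^3 - 561*o^2 - 1766*o - 1680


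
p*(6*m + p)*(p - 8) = 6*m*p^2 - 48*m*p + p^3 - 8*p^2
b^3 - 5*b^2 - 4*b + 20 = (b - 5)*(b - 2)*(b + 2)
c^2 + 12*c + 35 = (c + 5)*(c + 7)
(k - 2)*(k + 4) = k^2 + 2*k - 8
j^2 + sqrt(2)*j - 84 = (j - 6*sqrt(2))*(j + 7*sqrt(2))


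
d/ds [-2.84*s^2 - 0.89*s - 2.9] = -5.68*s - 0.89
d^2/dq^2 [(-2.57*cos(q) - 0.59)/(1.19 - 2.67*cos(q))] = (12.371712*sin(q)^2 - 5.513984*cos(q) + 12.371712)/(19.034163*cos(q)^3 - 25.450173*cos(q)^2 + 11.342961*cos(q) - 1.685159)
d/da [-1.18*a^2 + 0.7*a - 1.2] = 0.7 - 2.36*a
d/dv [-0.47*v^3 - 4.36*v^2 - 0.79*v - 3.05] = -1.41*v^2 - 8.72*v - 0.79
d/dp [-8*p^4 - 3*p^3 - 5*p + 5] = -32*p^3 - 9*p^2 - 5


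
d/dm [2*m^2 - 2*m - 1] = 4*m - 2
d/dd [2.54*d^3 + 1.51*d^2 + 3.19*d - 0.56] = 7.62*d^2 + 3.02*d + 3.19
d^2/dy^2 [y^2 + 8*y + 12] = 2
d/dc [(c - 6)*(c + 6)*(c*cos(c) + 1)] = -c^3*sin(c) + 3*c^2*cos(c) + 36*c*sin(c) + 2*c - 36*cos(c)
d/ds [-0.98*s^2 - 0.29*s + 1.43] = -1.96*s - 0.29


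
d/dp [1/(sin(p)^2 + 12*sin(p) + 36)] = -2*cos(p)/(sin(p) + 6)^3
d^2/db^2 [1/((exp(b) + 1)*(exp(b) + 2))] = (4*exp(3*b) + 9*exp(2*b) + exp(b) - 6)*exp(b)/(exp(6*b) + 9*exp(5*b) + 33*exp(4*b) + 63*exp(3*b) + 66*exp(2*b) + 36*exp(b) + 8)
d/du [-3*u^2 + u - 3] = 1 - 6*u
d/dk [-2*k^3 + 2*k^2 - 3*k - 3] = -6*k^2 + 4*k - 3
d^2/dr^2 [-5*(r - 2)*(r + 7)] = -10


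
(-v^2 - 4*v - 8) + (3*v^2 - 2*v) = 2*v^2 - 6*v - 8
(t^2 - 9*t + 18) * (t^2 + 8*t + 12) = t^4 - t^3 - 42*t^2 + 36*t + 216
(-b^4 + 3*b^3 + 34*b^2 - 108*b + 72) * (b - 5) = -b^5 + 8*b^4 + 19*b^3 - 278*b^2 + 612*b - 360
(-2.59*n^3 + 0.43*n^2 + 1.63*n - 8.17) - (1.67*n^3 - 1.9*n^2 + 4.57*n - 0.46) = -4.26*n^3 + 2.33*n^2 - 2.94*n - 7.71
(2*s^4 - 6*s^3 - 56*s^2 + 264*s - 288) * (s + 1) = 2*s^5 - 4*s^4 - 62*s^3 + 208*s^2 - 24*s - 288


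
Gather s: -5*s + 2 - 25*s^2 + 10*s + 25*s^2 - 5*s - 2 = 0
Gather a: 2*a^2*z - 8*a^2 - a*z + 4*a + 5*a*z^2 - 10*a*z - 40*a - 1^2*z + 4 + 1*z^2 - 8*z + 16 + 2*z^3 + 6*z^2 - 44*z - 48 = a^2*(2*z - 8) + a*(5*z^2 - 11*z - 36) + 2*z^3 + 7*z^2 - 53*z - 28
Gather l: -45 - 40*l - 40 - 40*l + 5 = -80*l - 80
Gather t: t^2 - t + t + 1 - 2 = t^2 - 1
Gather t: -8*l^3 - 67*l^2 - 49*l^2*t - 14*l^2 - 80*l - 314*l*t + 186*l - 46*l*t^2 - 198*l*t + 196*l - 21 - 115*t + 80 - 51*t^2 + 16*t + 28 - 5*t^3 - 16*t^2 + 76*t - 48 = -8*l^3 - 81*l^2 + 302*l - 5*t^3 + t^2*(-46*l - 67) + t*(-49*l^2 - 512*l - 23) + 39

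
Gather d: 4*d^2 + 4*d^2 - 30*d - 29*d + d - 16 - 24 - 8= 8*d^2 - 58*d - 48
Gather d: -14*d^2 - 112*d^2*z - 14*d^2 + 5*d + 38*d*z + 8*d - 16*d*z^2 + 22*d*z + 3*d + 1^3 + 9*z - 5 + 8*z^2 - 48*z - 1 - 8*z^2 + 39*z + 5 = d^2*(-112*z - 28) + d*(-16*z^2 + 60*z + 16)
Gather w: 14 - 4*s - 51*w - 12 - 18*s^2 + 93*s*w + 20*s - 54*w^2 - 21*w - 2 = -18*s^2 + 16*s - 54*w^2 + w*(93*s - 72)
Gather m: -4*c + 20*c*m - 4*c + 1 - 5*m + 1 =-8*c + m*(20*c - 5) + 2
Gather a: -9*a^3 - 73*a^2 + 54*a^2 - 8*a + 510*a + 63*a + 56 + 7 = -9*a^3 - 19*a^2 + 565*a + 63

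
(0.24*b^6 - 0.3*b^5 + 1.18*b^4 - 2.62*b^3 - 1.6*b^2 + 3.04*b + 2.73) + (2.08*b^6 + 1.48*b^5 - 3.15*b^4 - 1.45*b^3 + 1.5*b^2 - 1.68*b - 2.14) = 2.32*b^6 + 1.18*b^5 - 1.97*b^4 - 4.07*b^3 - 0.1*b^2 + 1.36*b + 0.59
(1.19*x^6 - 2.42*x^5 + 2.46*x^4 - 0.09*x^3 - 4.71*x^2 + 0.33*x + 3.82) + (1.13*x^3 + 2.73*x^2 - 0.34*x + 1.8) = 1.19*x^6 - 2.42*x^5 + 2.46*x^4 + 1.04*x^3 - 1.98*x^2 - 0.01*x + 5.62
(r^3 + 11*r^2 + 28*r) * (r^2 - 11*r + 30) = r^5 - 63*r^3 + 22*r^2 + 840*r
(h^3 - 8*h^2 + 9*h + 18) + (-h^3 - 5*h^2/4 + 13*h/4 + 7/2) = -37*h^2/4 + 49*h/4 + 43/2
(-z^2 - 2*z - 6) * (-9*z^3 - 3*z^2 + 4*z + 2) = 9*z^5 + 21*z^4 + 56*z^3 + 8*z^2 - 28*z - 12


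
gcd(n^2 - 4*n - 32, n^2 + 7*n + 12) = n + 4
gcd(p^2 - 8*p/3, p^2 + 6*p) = p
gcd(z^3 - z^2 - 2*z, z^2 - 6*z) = z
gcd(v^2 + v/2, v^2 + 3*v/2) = v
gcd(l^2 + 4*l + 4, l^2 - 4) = l + 2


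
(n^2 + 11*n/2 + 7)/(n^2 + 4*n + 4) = (n + 7/2)/(n + 2)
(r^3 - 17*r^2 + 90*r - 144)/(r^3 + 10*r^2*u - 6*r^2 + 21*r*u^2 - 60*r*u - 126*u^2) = (r^2 - 11*r + 24)/(r^2 + 10*r*u + 21*u^2)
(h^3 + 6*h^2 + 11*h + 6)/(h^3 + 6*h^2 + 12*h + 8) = (h^2 + 4*h + 3)/(h^2 + 4*h + 4)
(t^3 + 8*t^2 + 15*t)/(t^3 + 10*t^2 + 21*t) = (t + 5)/(t + 7)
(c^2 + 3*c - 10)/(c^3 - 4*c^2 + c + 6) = (c + 5)/(c^2 - 2*c - 3)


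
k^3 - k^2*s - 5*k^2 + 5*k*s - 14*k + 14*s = (k - 7)*(k + 2)*(k - s)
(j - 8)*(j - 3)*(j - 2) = j^3 - 13*j^2 + 46*j - 48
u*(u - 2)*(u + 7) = u^3 + 5*u^2 - 14*u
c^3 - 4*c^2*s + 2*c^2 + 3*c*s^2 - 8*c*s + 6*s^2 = (c + 2)*(c - 3*s)*(c - s)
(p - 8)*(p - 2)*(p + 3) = p^3 - 7*p^2 - 14*p + 48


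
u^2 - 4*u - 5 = (u - 5)*(u + 1)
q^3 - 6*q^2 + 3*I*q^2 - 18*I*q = q*(q - 6)*(q + 3*I)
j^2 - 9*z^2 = (j - 3*z)*(j + 3*z)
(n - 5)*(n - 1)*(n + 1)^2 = n^4 - 4*n^3 - 6*n^2 + 4*n + 5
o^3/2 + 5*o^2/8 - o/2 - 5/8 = (o/2 + 1/2)*(o - 1)*(o + 5/4)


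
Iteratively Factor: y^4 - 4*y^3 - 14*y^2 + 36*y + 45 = (y - 3)*(y^3 - y^2 - 17*y - 15) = (y - 3)*(y + 3)*(y^2 - 4*y - 5) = (y - 3)*(y + 1)*(y + 3)*(y - 5)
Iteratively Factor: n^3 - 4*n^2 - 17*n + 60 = (n - 3)*(n^2 - n - 20) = (n - 5)*(n - 3)*(n + 4)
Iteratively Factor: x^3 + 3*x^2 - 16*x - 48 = (x + 4)*(x^2 - x - 12) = (x + 3)*(x + 4)*(x - 4)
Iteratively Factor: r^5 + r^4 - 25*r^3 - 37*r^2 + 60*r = (r - 5)*(r^4 + 6*r^3 + 5*r^2 - 12*r) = r*(r - 5)*(r^3 + 6*r^2 + 5*r - 12) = r*(r - 5)*(r - 1)*(r^2 + 7*r + 12) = r*(r - 5)*(r - 1)*(r + 4)*(r + 3)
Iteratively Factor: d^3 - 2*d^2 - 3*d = (d - 3)*(d^2 + d) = (d - 3)*(d + 1)*(d)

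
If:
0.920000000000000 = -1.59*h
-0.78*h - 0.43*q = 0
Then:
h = -0.58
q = 1.05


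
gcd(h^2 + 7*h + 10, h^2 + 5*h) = h + 5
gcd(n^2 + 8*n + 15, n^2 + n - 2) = 1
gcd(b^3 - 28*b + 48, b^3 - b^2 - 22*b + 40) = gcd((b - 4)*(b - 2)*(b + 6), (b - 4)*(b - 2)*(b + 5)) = b^2 - 6*b + 8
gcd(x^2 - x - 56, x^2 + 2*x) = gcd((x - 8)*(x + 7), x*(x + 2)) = 1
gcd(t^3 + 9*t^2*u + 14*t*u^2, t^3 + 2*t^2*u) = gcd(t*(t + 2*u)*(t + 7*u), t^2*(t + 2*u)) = t^2 + 2*t*u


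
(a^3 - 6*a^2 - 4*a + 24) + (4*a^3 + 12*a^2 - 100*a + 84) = 5*a^3 + 6*a^2 - 104*a + 108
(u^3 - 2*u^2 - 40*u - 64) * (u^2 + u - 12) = u^5 - u^4 - 54*u^3 - 80*u^2 + 416*u + 768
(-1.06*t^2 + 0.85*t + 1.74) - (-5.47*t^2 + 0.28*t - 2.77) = 4.41*t^2 + 0.57*t + 4.51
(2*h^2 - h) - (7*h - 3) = 2*h^2 - 8*h + 3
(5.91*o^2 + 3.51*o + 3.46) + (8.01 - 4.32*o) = 5.91*o^2 - 0.81*o + 11.47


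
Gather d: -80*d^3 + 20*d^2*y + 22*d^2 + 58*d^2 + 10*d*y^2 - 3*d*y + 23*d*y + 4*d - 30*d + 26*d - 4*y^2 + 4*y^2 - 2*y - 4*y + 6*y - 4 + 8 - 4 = -80*d^3 + d^2*(20*y + 80) + d*(10*y^2 + 20*y)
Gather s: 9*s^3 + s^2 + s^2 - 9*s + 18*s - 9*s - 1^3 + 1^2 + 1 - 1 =9*s^3 + 2*s^2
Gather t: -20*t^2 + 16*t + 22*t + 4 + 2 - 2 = -20*t^2 + 38*t + 4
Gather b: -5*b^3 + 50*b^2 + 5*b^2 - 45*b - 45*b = -5*b^3 + 55*b^2 - 90*b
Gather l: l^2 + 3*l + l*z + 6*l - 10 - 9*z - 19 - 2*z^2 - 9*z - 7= l^2 + l*(z + 9) - 2*z^2 - 18*z - 36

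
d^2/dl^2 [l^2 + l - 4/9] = 2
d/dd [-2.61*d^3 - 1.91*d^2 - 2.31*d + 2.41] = -7.83*d^2 - 3.82*d - 2.31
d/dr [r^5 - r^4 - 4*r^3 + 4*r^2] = r*(5*r^3 - 4*r^2 - 12*r + 8)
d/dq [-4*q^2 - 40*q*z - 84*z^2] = -8*q - 40*z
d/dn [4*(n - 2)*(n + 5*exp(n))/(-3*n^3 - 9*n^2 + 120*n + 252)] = 4*((n - 2)*(n + 5*exp(n))*(3*n^2 + 6*n - 40) - (n + (n - 2)*(5*exp(n) + 1) + 5*exp(n))*(n^3 + 3*n^2 - 40*n - 84))/(3*(n^3 + 3*n^2 - 40*n - 84)^2)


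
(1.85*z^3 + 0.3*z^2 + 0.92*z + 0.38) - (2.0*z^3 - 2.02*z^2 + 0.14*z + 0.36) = -0.15*z^3 + 2.32*z^2 + 0.78*z + 0.02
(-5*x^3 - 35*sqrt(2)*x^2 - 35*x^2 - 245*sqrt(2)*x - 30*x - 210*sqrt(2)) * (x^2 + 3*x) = -5*x^5 - 50*x^4 - 35*sqrt(2)*x^4 - 350*sqrt(2)*x^3 - 135*x^3 - 945*sqrt(2)*x^2 - 90*x^2 - 630*sqrt(2)*x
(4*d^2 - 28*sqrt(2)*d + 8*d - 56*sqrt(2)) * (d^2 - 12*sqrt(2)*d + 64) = 4*d^4 - 76*sqrt(2)*d^3 + 8*d^3 - 152*sqrt(2)*d^2 + 928*d^2 - 1792*sqrt(2)*d + 1856*d - 3584*sqrt(2)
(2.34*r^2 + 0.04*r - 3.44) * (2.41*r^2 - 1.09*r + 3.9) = 5.6394*r^4 - 2.4542*r^3 + 0.791999999999999*r^2 + 3.9056*r - 13.416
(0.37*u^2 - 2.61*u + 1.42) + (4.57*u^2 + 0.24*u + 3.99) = 4.94*u^2 - 2.37*u + 5.41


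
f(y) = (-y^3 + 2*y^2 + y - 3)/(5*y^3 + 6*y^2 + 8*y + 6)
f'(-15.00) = 0.00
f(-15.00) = -0.24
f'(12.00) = 0.00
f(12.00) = -0.15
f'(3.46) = -0.03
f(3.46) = -0.05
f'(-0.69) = 3.88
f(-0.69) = -1.42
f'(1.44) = 0.02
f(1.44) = -0.01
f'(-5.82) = -0.02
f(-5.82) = -0.31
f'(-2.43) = -0.03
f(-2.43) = -0.42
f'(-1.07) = 5.77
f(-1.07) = 0.31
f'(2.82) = -0.03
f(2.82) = -0.04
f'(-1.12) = 3.40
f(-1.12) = 0.08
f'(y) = (-15*y^2 - 12*y - 8)*(-y^3 + 2*y^2 + y - 3)/(5*y^3 + 6*y^2 + 8*y + 6)^2 + (-3*y^2 + 4*y + 1)/(5*y^3 + 6*y^2 + 8*y + 6)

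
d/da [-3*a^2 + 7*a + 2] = 7 - 6*a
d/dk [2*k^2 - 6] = 4*k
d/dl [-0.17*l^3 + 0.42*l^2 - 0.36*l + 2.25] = -0.51*l^2 + 0.84*l - 0.36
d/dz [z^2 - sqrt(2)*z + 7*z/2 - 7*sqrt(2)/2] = 2*z - sqrt(2) + 7/2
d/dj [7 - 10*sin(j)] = -10*cos(j)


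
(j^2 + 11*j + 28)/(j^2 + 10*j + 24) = (j + 7)/(j + 6)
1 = 1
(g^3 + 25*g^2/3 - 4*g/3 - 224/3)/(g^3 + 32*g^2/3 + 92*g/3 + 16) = (3*g^2 + 13*g - 56)/(3*g^2 + 20*g + 12)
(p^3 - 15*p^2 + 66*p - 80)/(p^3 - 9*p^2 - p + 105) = (p^2 - 10*p + 16)/(p^2 - 4*p - 21)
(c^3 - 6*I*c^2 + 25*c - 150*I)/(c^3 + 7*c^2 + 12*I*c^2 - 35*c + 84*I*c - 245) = (c^2 - 11*I*c - 30)/(c^2 + 7*c*(1 + I) + 49*I)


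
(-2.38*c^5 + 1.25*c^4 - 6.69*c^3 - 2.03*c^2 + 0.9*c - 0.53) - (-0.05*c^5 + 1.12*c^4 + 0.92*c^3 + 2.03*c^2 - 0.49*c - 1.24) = -2.33*c^5 + 0.13*c^4 - 7.61*c^3 - 4.06*c^2 + 1.39*c + 0.71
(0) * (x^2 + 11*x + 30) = 0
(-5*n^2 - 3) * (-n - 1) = 5*n^3 + 5*n^2 + 3*n + 3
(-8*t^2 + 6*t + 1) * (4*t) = -32*t^3 + 24*t^2 + 4*t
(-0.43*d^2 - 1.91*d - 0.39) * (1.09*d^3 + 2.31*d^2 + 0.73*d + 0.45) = -0.4687*d^5 - 3.0752*d^4 - 5.1511*d^3 - 2.4887*d^2 - 1.1442*d - 0.1755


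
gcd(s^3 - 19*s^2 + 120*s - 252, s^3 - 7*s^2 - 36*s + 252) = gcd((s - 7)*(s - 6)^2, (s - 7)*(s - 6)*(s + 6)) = s^2 - 13*s + 42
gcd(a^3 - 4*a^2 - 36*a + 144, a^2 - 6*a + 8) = a - 4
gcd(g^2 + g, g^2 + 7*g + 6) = g + 1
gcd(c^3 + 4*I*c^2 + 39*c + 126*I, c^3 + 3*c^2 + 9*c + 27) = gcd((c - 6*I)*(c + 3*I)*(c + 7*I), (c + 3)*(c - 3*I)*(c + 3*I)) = c + 3*I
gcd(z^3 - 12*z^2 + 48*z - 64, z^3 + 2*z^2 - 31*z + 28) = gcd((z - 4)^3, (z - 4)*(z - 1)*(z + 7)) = z - 4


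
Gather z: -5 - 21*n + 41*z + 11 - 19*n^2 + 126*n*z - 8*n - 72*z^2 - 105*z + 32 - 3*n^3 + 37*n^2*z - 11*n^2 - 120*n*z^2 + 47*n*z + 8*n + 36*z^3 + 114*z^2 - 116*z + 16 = -3*n^3 - 30*n^2 - 21*n + 36*z^3 + z^2*(42 - 120*n) + z*(37*n^2 + 173*n - 180) + 54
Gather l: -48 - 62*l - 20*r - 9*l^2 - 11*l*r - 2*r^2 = -9*l^2 + l*(-11*r - 62) - 2*r^2 - 20*r - 48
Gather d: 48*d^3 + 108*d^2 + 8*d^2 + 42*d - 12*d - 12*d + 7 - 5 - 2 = 48*d^3 + 116*d^2 + 18*d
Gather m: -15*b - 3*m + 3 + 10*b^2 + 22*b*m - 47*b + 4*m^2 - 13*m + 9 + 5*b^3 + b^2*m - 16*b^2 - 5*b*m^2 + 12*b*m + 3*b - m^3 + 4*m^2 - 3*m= 5*b^3 - 6*b^2 - 59*b - m^3 + m^2*(8 - 5*b) + m*(b^2 + 34*b - 19) + 12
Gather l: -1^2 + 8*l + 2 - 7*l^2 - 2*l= -7*l^2 + 6*l + 1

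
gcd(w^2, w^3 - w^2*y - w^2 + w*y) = w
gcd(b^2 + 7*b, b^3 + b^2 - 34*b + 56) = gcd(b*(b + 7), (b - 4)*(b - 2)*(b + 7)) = b + 7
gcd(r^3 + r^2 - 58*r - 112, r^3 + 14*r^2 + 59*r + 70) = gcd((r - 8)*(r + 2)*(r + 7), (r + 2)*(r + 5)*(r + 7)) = r^2 + 9*r + 14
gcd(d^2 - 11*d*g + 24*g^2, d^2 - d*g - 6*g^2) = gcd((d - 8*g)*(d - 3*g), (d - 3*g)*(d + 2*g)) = d - 3*g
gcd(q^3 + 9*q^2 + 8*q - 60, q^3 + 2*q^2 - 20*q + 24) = q^2 + 4*q - 12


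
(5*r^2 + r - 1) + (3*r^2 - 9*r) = 8*r^2 - 8*r - 1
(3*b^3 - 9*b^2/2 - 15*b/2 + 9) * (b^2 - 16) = 3*b^5 - 9*b^4/2 - 111*b^3/2 + 81*b^2 + 120*b - 144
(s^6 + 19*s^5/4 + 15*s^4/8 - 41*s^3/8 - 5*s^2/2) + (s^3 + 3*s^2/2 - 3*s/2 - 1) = s^6 + 19*s^5/4 + 15*s^4/8 - 33*s^3/8 - s^2 - 3*s/2 - 1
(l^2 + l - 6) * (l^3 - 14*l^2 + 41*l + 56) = l^5 - 13*l^4 + 21*l^3 + 181*l^2 - 190*l - 336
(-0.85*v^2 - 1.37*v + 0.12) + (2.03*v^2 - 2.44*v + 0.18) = 1.18*v^2 - 3.81*v + 0.3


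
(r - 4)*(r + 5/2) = r^2 - 3*r/2 - 10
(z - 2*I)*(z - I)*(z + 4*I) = z^3 + I*z^2 + 10*z - 8*I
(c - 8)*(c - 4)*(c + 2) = c^3 - 10*c^2 + 8*c + 64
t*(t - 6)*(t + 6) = t^3 - 36*t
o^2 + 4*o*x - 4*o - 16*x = (o - 4)*(o + 4*x)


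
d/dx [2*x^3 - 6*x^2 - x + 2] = 6*x^2 - 12*x - 1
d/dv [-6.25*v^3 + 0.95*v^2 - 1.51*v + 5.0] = -18.75*v^2 + 1.9*v - 1.51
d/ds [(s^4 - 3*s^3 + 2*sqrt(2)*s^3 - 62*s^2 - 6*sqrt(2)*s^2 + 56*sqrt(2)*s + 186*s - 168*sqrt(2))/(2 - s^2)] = (-2*s^5 - 2*sqrt(2)*s^4 + 3*s^4 + 8*s^3 + 68*sqrt(2)*s^2 + 168*s^2 - 360*sqrt(2)*s - 248*s + 112*sqrt(2) + 372)/(s^4 - 4*s^2 + 4)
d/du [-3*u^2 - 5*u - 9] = -6*u - 5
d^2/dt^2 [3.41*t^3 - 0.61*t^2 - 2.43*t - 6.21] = 20.46*t - 1.22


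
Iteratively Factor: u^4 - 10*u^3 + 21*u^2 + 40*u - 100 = (u + 2)*(u^3 - 12*u^2 + 45*u - 50) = (u - 5)*(u + 2)*(u^2 - 7*u + 10) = (u - 5)^2*(u + 2)*(u - 2)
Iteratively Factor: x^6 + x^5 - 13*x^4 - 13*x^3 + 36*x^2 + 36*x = (x - 2)*(x^5 + 3*x^4 - 7*x^3 - 27*x^2 - 18*x) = (x - 3)*(x - 2)*(x^4 + 6*x^3 + 11*x^2 + 6*x) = (x - 3)*(x - 2)*(x + 2)*(x^3 + 4*x^2 + 3*x) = (x - 3)*(x - 2)*(x + 1)*(x + 2)*(x^2 + 3*x) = x*(x - 3)*(x - 2)*(x + 1)*(x + 2)*(x + 3)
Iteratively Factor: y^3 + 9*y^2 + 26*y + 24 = (y + 3)*(y^2 + 6*y + 8) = (y + 2)*(y + 3)*(y + 4)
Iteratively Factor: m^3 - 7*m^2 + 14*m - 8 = (m - 1)*(m^2 - 6*m + 8) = (m - 4)*(m - 1)*(m - 2)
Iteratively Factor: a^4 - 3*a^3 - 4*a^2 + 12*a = (a)*(a^3 - 3*a^2 - 4*a + 12) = a*(a - 3)*(a^2 - 4) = a*(a - 3)*(a - 2)*(a + 2)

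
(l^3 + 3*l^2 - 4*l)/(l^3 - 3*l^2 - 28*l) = (l - 1)/(l - 7)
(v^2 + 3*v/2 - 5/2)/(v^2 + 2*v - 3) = (v + 5/2)/(v + 3)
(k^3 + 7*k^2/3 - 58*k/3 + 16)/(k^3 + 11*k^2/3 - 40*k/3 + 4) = (3*k^2 - 11*k + 8)/(3*k^2 - 7*k + 2)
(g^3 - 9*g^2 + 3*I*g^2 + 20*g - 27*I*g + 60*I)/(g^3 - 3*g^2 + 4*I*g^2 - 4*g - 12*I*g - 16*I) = (g^2 + g*(-5 + 3*I) - 15*I)/(g^2 + g*(1 + 4*I) + 4*I)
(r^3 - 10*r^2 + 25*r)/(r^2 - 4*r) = (r^2 - 10*r + 25)/(r - 4)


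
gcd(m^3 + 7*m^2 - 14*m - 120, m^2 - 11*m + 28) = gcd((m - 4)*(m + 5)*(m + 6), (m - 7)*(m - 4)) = m - 4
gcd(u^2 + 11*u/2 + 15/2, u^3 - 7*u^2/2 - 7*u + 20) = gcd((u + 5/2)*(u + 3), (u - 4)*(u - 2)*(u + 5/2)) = u + 5/2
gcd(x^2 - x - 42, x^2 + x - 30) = x + 6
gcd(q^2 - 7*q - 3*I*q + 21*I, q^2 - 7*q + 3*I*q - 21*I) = q - 7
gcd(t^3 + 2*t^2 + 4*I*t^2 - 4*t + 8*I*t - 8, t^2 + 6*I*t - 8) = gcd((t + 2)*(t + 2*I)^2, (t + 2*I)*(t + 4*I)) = t + 2*I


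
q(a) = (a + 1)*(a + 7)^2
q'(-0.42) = 50.93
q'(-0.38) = 52.03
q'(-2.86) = 1.74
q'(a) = (a + 1)*(2*a + 14) + (a + 7)^2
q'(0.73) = 86.50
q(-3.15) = -31.87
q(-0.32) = 30.34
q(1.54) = 185.25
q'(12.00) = 855.00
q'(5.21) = 300.73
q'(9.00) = 576.00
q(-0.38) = 27.17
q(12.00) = 4693.00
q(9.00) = 2560.00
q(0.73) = 103.37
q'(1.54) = 116.31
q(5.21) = 925.81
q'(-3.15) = -1.73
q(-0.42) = 25.11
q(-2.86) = -31.88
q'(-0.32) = 53.71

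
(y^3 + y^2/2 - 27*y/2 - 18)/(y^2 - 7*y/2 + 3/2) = (2*y^3 + y^2 - 27*y - 36)/(2*y^2 - 7*y + 3)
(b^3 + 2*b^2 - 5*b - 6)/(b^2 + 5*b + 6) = (b^2 - b - 2)/(b + 2)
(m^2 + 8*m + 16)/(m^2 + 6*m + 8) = (m + 4)/(m + 2)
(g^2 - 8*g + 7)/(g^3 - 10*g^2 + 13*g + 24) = (g^2 - 8*g + 7)/(g^3 - 10*g^2 + 13*g + 24)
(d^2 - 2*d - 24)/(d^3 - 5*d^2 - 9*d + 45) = (d^2 - 2*d - 24)/(d^3 - 5*d^2 - 9*d + 45)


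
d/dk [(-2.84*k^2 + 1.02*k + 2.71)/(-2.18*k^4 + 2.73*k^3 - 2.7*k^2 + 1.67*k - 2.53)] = (-12.3824*k^5 + 14.424*k^4 + 18.062*k^3 - 24.1837*k^2 + 29.0044*k - 7.1063)/(4.7524*k^8 - 11.9028*k^7 + 19.2249*k^6 - 22.0232*k^5 + 27.439*k^4 - 22.8318*k^3 + 16.4509*k^2 - 8.4502*k + 6.4009)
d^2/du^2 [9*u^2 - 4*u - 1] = 18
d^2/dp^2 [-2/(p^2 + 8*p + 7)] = 4*(p^2 + 8*p - 4*(p + 4)^2 + 7)/(p^2 + 8*p + 7)^3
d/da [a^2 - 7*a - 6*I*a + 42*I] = 2*a - 7 - 6*I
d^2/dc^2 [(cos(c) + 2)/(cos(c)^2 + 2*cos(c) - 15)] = (-9*(1 - cos(2*c))^2*cos(c)/4 - 3*(1 - cos(2*c))^2/2 - 491*cos(c)/2 - 79*cos(2*c) - 27*cos(3*c) + cos(5*c)/2 + 63)/((cos(c) - 3)^3*(cos(c) + 5)^3)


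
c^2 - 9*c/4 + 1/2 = (c - 2)*(c - 1/4)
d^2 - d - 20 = (d - 5)*(d + 4)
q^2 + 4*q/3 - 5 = (q - 5/3)*(q + 3)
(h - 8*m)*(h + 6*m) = h^2 - 2*h*m - 48*m^2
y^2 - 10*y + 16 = (y - 8)*(y - 2)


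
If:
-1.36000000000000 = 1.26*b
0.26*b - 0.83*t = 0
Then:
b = -1.08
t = -0.34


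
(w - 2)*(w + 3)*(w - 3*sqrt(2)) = w^3 - 3*sqrt(2)*w^2 + w^2 - 6*w - 3*sqrt(2)*w + 18*sqrt(2)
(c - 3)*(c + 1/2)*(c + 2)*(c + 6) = c^4 + 11*c^3/2 - 19*c^2/2 - 42*c - 18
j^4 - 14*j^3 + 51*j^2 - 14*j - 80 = (j - 8)*(j - 5)*(j - 2)*(j + 1)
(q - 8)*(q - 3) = q^2 - 11*q + 24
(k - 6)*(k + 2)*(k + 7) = k^3 + 3*k^2 - 40*k - 84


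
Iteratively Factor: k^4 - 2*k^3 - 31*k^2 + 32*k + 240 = (k - 5)*(k^3 + 3*k^2 - 16*k - 48) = (k - 5)*(k - 4)*(k^2 + 7*k + 12) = (k - 5)*(k - 4)*(k + 3)*(k + 4)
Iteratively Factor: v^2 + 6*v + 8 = (v + 4)*(v + 2)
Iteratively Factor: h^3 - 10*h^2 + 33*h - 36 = (h - 4)*(h^2 - 6*h + 9) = (h - 4)*(h - 3)*(h - 3)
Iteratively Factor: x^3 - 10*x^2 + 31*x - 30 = (x - 2)*(x^2 - 8*x + 15) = (x - 3)*(x - 2)*(x - 5)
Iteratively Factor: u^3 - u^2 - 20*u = (u - 5)*(u^2 + 4*u) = (u - 5)*(u + 4)*(u)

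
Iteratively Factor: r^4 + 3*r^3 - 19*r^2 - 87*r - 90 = (r + 2)*(r^3 + r^2 - 21*r - 45) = (r + 2)*(r + 3)*(r^2 - 2*r - 15) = (r + 2)*(r + 3)^2*(r - 5)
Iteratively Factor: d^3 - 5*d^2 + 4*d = (d - 1)*(d^2 - 4*d) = (d - 4)*(d - 1)*(d)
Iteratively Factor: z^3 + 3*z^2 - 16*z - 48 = (z - 4)*(z^2 + 7*z + 12) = (z - 4)*(z + 3)*(z + 4)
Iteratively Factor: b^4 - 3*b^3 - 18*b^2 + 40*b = (b)*(b^3 - 3*b^2 - 18*b + 40) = b*(b - 2)*(b^2 - b - 20) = b*(b - 5)*(b - 2)*(b + 4)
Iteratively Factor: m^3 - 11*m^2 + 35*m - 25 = (m - 5)*(m^2 - 6*m + 5) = (m - 5)*(m - 1)*(m - 5)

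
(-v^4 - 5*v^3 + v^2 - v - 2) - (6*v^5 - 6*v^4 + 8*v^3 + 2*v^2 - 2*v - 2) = -6*v^5 + 5*v^4 - 13*v^3 - v^2 + v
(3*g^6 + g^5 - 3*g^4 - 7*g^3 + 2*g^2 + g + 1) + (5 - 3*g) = 3*g^6 + g^5 - 3*g^4 - 7*g^3 + 2*g^2 - 2*g + 6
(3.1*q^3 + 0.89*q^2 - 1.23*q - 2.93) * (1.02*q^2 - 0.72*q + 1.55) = 3.162*q^5 - 1.3242*q^4 + 2.9096*q^3 - 0.7235*q^2 + 0.2031*q - 4.5415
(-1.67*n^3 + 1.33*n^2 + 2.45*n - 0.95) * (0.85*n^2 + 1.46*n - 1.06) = -1.4195*n^5 - 1.3077*n^4 + 5.7945*n^3 + 1.3597*n^2 - 3.984*n + 1.007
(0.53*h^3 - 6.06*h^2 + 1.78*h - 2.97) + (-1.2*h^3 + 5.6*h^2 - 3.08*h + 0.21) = -0.67*h^3 - 0.46*h^2 - 1.3*h - 2.76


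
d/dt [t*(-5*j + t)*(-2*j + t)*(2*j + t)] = 20*j^3 - 8*j^2*t - 15*j*t^2 + 4*t^3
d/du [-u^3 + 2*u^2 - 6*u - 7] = -3*u^2 + 4*u - 6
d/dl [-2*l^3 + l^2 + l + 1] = -6*l^2 + 2*l + 1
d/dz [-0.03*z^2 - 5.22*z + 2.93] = -0.06*z - 5.22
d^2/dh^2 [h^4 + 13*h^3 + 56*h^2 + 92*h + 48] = 12*h^2 + 78*h + 112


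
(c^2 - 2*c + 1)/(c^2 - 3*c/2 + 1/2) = 2*(c - 1)/(2*c - 1)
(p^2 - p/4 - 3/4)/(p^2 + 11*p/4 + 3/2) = (p - 1)/(p + 2)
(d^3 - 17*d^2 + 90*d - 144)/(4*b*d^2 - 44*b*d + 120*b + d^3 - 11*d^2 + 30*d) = (d^2 - 11*d + 24)/(4*b*d - 20*b + d^2 - 5*d)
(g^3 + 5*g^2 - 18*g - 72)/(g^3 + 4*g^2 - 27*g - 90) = (g - 4)/(g - 5)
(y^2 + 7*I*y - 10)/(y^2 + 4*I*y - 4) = (y + 5*I)/(y + 2*I)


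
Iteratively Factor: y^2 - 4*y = (y - 4)*(y)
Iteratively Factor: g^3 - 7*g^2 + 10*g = (g - 5)*(g^2 - 2*g) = g*(g - 5)*(g - 2)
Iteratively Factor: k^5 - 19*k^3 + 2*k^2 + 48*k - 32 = (k + 2)*(k^4 - 2*k^3 - 15*k^2 + 32*k - 16) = (k + 2)*(k + 4)*(k^3 - 6*k^2 + 9*k - 4) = (k - 4)*(k + 2)*(k + 4)*(k^2 - 2*k + 1) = (k - 4)*(k - 1)*(k + 2)*(k + 4)*(k - 1)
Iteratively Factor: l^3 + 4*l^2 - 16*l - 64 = (l + 4)*(l^2 - 16) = (l + 4)^2*(l - 4)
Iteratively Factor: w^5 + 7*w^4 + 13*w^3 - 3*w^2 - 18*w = (w + 3)*(w^4 + 4*w^3 + w^2 - 6*w) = (w - 1)*(w + 3)*(w^3 + 5*w^2 + 6*w) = (w - 1)*(w + 3)^2*(w^2 + 2*w) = w*(w - 1)*(w + 3)^2*(w + 2)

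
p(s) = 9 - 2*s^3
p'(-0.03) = -0.01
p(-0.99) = 10.94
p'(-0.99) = -5.88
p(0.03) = 9.00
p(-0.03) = 9.00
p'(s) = -6*s^2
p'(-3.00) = -54.00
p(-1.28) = 13.19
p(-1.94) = 23.60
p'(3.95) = -93.62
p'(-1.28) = -9.83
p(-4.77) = 226.06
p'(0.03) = -0.01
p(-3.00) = 63.00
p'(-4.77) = -136.52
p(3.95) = -114.26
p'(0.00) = 0.00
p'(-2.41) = -34.85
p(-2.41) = 37.00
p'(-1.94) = -22.58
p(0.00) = 9.00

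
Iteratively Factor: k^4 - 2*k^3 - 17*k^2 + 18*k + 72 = (k - 3)*(k^3 + k^2 - 14*k - 24) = (k - 4)*(k - 3)*(k^2 + 5*k + 6) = (k - 4)*(k - 3)*(k + 2)*(k + 3)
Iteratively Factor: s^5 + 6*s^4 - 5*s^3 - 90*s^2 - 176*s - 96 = (s + 2)*(s^4 + 4*s^3 - 13*s^2 - 64*s - 48) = (s + 2)*(s + 3)*(s^3 + s^2 - 16*s - 16) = (s + 1)*(s + 2)*(s + 3)*(s^2 - 16) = (s - 4)*(s + 1)*(s + 2)*(s + 3)*(s + 4)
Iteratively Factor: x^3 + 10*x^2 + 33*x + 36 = (x + 3)*(x^2 + 7*x + 12) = (x + 3)^2*(x + 4)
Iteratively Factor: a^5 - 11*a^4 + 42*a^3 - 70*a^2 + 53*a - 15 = (a - 1)*(a^4 - 10*a^3 + 32*a^2 - 38*a + 15) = (a - 1)^2*(a^3 - 9*a^2 + 23*a - 15) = (a - 1)^3*(a^2 - 8*a + 15) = (a - 5)*(a - 1)^3*(a - 3)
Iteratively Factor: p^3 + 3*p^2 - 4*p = (p - 1)*(p^2 + 4*p) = (p - 1)*(p + 4)*(p)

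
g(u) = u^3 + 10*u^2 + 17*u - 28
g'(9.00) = 440.00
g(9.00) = 1664.00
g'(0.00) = 17.00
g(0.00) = -28.00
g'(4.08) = 148.54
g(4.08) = 275.74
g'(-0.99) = 0.14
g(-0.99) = -36.00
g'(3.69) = 131.65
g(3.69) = 221.13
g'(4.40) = 163.08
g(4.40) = 325.58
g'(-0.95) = 0.71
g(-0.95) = -35.98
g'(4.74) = 179.20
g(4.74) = 383.75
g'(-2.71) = -15.17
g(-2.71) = -20.53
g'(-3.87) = -15.47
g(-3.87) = -1.98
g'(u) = 3*u^2 + 20*u + 17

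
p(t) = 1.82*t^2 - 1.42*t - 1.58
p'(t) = 3.64*t - 1.42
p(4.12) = 23.46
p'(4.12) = 13.58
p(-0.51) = -0.38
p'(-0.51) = -3.28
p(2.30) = 4.78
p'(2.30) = 6.95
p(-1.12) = 2.29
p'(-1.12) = -5.50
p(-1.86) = 7.36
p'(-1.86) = -8.19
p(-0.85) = 0.94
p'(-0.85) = -4.51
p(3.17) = 12.21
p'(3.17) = 10.12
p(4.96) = 36.15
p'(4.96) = 16.63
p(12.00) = 243.46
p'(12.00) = 42.26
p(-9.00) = 158.62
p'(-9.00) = -34.18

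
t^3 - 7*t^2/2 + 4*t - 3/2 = (t - 3/2)*(t - 1)^2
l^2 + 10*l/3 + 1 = (l + 1/3)*(l + 3)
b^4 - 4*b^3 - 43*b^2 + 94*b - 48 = (b - 8)*(b - 1)^2*(b + 6)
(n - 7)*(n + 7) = n^2 - 49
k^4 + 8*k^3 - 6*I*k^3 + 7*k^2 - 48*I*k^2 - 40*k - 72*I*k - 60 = (k + 2)*(k + 6)*(k - 5*I)*(k - I)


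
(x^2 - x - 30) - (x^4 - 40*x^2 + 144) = -x^4 + 41*x^2 - x - 174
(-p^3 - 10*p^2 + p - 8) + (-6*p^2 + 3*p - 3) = -p^3 - 16*p^2 + 4*p - 11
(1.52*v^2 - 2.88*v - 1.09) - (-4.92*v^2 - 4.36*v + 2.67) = 6.44*v^2 + 1.48*v - 3.76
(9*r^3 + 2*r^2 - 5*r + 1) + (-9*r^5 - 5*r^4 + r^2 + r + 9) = -9*r^5 - 5*r^4 + 9*r^3 + 3*r^2 - 4*r + 10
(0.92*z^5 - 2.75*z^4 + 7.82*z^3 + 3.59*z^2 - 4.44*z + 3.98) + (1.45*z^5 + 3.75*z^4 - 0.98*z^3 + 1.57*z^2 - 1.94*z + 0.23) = 2.37*z^5 + 1.0*z^4 + 6.84*z^3 + 5.16*z^2 - 6.38*z + 4.21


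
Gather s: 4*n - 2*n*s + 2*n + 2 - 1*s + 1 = 6*n + s*(-2*n - 1) + 3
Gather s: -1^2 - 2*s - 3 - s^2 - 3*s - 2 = -s^2 - 5*s - 6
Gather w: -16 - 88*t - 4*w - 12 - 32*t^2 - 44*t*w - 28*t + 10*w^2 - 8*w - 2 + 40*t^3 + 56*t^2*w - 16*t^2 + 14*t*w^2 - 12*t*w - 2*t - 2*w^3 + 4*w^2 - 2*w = 40*t^3 - 48*t^2 - 118*t - 2*w^3 + w^2*(14*t + 14) + w*(56*t^2 - 56*t - 14) - 30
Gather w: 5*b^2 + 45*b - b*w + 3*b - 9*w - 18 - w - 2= 5*b^2 + 48*b + w*(-b - 10) - 20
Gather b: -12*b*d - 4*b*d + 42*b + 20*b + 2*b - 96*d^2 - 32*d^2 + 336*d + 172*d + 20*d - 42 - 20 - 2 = b*(64 - 16*d) - 128*d^2 + 528*d - 64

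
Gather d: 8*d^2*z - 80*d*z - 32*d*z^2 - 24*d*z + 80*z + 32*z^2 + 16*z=8*d^2*z + d*(-32*z^2 - 104*z) + 32*z^2 + 96*z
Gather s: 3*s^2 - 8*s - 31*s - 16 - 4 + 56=3*s^2 - 39*s + 36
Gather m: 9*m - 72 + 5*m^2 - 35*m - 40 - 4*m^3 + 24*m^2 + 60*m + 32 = -4*m^3 + 29*m^2 + 34*m - 80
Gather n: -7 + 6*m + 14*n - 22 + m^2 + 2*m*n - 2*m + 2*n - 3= m^2 + 4*m + n*(2*m + 16) - 32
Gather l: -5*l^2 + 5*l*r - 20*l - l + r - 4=-5*l^2 + l*(5*r - 21) + r - 4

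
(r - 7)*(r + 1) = r^2 - 6*r - 7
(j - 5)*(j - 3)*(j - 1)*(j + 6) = j^4 - 3*j^3 - 31*j^2 + 123*j - 90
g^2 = g^2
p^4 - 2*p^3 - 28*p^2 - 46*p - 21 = (p - 7)*(p + 1)^2*(p + 3)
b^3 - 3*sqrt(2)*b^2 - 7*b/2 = b*(b - 7*sqrt(2)/2)*(b + sqrt(2)/2)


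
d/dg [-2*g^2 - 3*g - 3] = -4*g - 3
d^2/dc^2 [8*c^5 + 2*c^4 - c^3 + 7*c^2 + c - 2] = 160*c^3 + 24*c^2 - 6*c + 14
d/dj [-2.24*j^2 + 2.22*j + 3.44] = 2.22 - 4.48*j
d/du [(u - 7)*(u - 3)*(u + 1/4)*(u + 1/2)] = 4*u^3 - 111*u^2/4 + 109*u/4 + 29/2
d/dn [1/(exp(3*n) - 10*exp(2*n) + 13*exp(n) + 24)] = (-3*exp(2*n) + 20*exp(n) - 13)*exp(n)/(exp(3*n) - 10*exp(2*n) + 13*exp(n) + 24)^2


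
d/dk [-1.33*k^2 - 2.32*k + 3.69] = -2.66*k - 2.32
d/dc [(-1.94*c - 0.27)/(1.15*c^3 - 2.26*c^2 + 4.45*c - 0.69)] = (4.462*c^3 - 3.4529*c^2 - 1.2204*c + 2.5401)/(1.3225*c^6 - 5.198*c^5 + 15.3426*c^4 - 21.701*c^3 + 22.9213*c^2 - 6.141*c + 0.4761)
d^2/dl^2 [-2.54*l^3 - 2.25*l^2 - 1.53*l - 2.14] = -15.24*l - 4.5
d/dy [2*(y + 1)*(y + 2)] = 4*y + 6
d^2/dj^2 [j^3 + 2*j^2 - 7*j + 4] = 6*j + 4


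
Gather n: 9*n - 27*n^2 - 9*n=-27*n^2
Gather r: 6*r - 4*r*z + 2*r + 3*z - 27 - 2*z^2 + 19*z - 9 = r*(8 - 4*z) - 2*z^2 + 22*z - 36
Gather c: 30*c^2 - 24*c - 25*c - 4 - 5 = 30*c^2 - 49*c - 9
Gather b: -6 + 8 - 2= 0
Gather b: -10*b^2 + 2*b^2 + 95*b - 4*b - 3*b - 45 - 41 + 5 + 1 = -8*b^2 + 88*b - 80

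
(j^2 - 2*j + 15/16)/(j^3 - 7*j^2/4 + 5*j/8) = (4*j - 3)/(2*j*(2*j - 1))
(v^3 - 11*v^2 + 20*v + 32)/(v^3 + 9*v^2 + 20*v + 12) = (v^2 - 12*v + 32)/(v^2 + 8*v + 12)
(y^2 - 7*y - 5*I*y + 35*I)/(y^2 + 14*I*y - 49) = (y^2 - 7*y - 5*I*y + 35*I)/(y^2 + 14*I*y - 49)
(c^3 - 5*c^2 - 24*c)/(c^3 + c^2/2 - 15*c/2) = 2*(c - 8)/(2*c - 5)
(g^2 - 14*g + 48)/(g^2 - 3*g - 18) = (g - 8)/(g + 3)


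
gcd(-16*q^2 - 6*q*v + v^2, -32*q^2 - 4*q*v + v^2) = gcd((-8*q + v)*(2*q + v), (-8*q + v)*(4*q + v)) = 8*q - v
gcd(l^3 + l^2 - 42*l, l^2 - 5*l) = l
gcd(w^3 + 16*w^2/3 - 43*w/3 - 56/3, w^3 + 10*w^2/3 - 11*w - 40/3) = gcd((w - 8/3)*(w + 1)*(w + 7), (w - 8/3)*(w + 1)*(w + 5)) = w^2 - 5*w/3 - 8/3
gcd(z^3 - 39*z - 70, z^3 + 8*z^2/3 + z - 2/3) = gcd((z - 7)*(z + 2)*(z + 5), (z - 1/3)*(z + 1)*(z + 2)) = z + 2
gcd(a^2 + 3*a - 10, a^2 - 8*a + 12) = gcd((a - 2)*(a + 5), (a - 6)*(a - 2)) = a - 2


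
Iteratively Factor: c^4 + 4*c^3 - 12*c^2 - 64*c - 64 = (c + 2)*(c^3 + 2*c^2 - 16*c - 32) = (c - 4)*(c + 2)*(c^2 + 6*c + 8) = (c - 4)*(c + 2)*(c + 4)*(c + 2)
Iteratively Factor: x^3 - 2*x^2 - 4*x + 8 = (x - 2)*(x^2 - 4) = (x - 2)^2*(x + 2)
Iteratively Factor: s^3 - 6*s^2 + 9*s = (s - 3)*(s^2 - 3*s) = (s - 3)^2*(s)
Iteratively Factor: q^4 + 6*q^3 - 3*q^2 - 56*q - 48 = (q + 4)*(q^3 + 2*q^2 - 11*q - 12) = (q - 3)*(q + 4)*(q^2 + 5*q + 4) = (q - 3)*(q + 1)*(q + 4)*(q + 4)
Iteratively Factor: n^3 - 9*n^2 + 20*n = (n - 5)*(n^2 - 4*n) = (n - 5)*(n - 4)*(n)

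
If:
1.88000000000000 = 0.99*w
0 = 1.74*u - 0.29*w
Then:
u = 0.32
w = 1.90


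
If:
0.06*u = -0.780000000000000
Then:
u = -13.00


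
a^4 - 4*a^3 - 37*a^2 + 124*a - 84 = (a - 7)*(a - 2)*(a - 1)*(a + 6)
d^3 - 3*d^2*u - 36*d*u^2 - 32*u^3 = (d - 8*u)*(d + u)*(d + 4*u)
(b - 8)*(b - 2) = b^2 - 10*b + 16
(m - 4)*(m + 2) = m^2 - 2*m - 8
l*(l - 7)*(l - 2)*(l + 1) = l^4 - 8*l^3 + 5*l^2 + 14*l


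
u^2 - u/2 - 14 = (u - 4)*(u + 7/2)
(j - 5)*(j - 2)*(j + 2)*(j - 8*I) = j^4 - 5*j^3 - 8*I*j^3 - 4*j^2 + 40*I*j^2 + 20*j + 32*I*j - 160*I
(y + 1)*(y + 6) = y^2 + 7*y + 6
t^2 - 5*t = t*(t - 5)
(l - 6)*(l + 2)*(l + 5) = l^3 + l^2 - 32*l - 60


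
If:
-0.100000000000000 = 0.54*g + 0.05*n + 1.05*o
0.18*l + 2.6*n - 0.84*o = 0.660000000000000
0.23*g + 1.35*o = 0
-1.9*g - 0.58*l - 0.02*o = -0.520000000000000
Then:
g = -0.30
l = 1.87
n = 0.14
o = 0.05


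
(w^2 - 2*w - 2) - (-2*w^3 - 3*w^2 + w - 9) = 2*w^3 + 4*w^2 - 3*w + 7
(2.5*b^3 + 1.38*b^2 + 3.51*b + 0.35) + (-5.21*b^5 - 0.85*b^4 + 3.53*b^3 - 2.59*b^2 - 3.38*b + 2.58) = -5.21*b^5 - 0.85*b^4 + 6.03*b^3 - 1.21*b^2 + 0.13*b + 2.93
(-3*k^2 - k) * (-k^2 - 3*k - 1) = 3*k^4 + 10*k^3 + 6*k^2 + k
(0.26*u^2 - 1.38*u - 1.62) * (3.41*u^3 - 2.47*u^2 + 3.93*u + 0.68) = 0.8866*u^5 - 5.348*u^4 - 1.0938*u^3 - 1.2452*u^2 - 7.305*u - 1.1016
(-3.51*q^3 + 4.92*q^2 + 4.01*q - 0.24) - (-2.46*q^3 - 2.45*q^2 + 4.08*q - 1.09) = -1.05*q^3 + 7.37*q^2 - 0.0700000000000003*q + 0.85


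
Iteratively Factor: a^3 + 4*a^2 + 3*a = (a)*(a^2 + 4*a + 3) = a*(a + 1)*(a + 3)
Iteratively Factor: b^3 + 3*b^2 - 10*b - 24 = (b + 4)*(b^2 - b - 6) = (b - 3)*(b + 4)*(b + 2)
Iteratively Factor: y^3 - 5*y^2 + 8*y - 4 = (y - 1)*(y^2 - 4*y + 4) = (y - 2)*(y - 1)*(y - 2)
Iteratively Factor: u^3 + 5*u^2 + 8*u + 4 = (u + 1)*(u^2 + 4*u + 4) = (u + 1)*(u + 2)*(u + 2)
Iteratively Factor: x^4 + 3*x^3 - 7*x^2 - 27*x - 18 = (x + 1)*(x^3 + 2*x^2 - 9*x - 18) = (x + 1)*(x + 2)*(x^2 - 9) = (x + 1)*(x + 2)*(x + 3)*(x - 3)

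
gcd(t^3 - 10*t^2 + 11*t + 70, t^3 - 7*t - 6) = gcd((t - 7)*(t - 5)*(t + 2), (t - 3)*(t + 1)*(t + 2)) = t + 2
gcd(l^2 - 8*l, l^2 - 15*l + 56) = l - 8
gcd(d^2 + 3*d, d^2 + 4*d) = d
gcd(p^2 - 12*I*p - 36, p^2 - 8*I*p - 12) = p - 6*I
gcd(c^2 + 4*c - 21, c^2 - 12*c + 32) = 1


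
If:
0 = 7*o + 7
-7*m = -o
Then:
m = -1/7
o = -1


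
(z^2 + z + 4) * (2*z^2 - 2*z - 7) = 2*z^4 - z^2 - 15*z - 28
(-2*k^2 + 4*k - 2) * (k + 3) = -2*k^3 - 2*k^2 + 10*k - 6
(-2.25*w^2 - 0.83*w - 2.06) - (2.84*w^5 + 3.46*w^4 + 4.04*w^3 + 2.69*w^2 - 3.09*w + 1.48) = -2.84*w^5 - 3.46*w^4 - 4.04*w^3 - 4.94*w^2 + 2.26*w - 3.54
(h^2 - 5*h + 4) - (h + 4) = h^2 - 6*h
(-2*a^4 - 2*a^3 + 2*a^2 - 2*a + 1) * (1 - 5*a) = 10*a^5 + 8*a^4 - 12*a^3 + 12*a^2 - 7*a + 1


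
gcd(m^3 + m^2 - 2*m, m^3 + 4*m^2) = m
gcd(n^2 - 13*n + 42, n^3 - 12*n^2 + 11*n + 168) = n - 7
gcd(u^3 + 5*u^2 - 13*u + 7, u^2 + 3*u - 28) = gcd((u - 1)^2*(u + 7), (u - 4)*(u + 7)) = u + 7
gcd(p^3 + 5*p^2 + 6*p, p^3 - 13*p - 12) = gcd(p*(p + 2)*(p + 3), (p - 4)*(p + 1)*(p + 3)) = p + 3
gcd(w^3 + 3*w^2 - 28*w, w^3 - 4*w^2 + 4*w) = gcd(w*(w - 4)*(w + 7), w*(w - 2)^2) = w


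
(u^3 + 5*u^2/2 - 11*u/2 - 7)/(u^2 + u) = u + 3/2 - 7/u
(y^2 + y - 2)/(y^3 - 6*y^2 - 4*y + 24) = (y - 1)/(y^2 - 8*y + 12)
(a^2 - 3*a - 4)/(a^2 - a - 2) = (a - 4)/(a - 2)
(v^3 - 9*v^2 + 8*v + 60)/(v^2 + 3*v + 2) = (v^2 - 11*v + 30)/(v + 1)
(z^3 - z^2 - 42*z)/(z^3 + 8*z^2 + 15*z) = (z^2 - z - 42)/(z^2 + 8*z + 15)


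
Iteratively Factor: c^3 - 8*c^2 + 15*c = (c)*(c^2 - 8*c + 15) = c*(c - 3)*(c - 5)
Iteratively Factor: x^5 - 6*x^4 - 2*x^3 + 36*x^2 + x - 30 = (x + 2)*(x^4 - 8*x^3 + 14*x^2 + 8*x - 15) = (x - 5)*(x + 2)*(x^3 - 3*x^2 - x + 3) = (x - 5)*(x - 3)*(x + 2)*(x^2 - 1) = (x - 5)*(x - 3)*(x - 1)*(x + 2)*(x + 1)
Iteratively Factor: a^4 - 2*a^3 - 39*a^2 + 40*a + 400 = (a - 5)*(a^3 + 3*a^2 - 24*a - 80) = (a - 5)*(a + 4)*(a^2 - a - 20) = (a - 5)^2*(a + 4)*(a + 4)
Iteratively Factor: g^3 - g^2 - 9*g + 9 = (g - 1)*(g^2 - 9) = (g - 3)*(g - 1)*(g + 3)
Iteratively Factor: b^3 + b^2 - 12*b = (b - 3)*(b^2 + 4*b) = b*(b - 3)*(b + 4)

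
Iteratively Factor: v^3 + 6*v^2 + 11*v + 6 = (v + 3)*(v^2 + 3*v + 2) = (v + 1)*(v + 3)*(v + 2)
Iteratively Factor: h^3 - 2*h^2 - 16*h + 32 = (h + 4)*(h^2 - 6*h + 8) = (h - 4)*(h + 4)*(h - 2)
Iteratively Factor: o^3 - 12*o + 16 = (o - 2)*(o^2 + 2*o - 8) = (o - 2)*(o + 4)*(o - 2)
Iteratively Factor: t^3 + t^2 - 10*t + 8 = (t - 1)*(t^2 + 2*t - 8) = (t - 1)*(t + 4)*(t - 2)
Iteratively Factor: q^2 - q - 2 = (q + 1)*(q - 2)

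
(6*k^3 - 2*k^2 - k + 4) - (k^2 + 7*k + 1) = 6*k^3 - 3*k^2 - 8*k + 3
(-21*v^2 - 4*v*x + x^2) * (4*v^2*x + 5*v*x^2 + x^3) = -84*v^4*x - 121*v^3*x^2 - 37*v^2*x^3 + v*x^4 + x^5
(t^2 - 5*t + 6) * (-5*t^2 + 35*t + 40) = -5*t^4 + 60*t^3 - 165*t^2 + 10*t + 240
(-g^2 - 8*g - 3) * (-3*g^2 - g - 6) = 3*g^4 + 25*g^3 + 23*g^2 + 51*g + 18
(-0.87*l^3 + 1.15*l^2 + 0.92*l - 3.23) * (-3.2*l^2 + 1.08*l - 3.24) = 2.784*l^5 - 4.6196*l^4 + 1.1168*l^3 + 7.6036*l^2 - 6.4692*l + 10.4652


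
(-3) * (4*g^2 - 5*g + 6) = -12*g^2 + 15*g - 18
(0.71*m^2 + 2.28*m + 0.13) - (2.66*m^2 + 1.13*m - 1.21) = -1.95*m^2 + 1.15*m + 1.34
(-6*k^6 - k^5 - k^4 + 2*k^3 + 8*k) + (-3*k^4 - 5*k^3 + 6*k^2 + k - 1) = -6*k^6 - k^5 - 4*k^4 - 3*k^3 + 6*k^2 + 9*k - 1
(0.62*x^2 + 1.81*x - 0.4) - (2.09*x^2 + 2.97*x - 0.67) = -1.47*x^2 - 1.16*x + 0.27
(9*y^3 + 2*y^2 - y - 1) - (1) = 9*y^3 + 2*y^2 - y - 2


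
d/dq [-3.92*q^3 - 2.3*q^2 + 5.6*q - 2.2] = -11.76*q^2 - 4.6*q + 5.6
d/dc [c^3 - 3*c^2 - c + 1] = 3*c^2 - 6*c - 1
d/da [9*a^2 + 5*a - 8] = 18*a + 5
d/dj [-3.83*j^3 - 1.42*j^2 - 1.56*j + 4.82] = -11.49*j^2 - 2.84*j - 1.56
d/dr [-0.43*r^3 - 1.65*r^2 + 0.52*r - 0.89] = -1.29*r^2 - 3.3*r + 0.52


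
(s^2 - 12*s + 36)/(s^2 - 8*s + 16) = (s^2 - 12*s + 36)/(s^2 - 8*s + 16)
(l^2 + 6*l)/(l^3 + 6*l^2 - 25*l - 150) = l/(l^2 - 25)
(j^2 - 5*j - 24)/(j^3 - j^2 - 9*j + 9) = (j - 8)/(j^2 - 4*j + 3)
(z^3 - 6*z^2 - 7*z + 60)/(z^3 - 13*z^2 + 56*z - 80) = (z + 3)/(z - 4)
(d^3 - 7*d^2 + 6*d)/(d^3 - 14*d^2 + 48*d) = (d - 1)/(d - 8)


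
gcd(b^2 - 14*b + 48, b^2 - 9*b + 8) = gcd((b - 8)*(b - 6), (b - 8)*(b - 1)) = b - 8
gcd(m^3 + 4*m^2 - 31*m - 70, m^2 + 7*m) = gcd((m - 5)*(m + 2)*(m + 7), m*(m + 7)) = m + 7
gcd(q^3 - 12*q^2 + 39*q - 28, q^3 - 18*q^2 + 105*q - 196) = q^2 - 11*q + 28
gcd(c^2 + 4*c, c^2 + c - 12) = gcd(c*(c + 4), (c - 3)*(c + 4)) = c + 4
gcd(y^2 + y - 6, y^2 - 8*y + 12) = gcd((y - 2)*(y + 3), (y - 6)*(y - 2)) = y - 2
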